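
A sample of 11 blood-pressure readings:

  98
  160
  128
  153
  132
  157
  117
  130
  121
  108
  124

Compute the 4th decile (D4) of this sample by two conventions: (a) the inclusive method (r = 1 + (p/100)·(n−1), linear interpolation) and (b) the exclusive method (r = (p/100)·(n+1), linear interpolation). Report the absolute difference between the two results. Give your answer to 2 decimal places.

Sorted: 98, 108, 117, 121, 124, 128, 130, 132, 153, 157, 160.
n = 11.
(a) r = 5 → value at rank 5 = 124.
(b) r = 4.8; between ranks 4 (121) and 5 (124): 123.4.
|124 − 123.4| = 0.6.

0.60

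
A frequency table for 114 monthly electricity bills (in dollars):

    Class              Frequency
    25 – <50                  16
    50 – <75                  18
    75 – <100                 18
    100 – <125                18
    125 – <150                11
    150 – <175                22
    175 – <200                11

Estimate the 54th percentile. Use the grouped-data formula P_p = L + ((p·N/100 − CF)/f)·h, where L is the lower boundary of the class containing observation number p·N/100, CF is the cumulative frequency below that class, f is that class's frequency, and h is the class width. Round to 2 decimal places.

113.28

N = 114; target position k = 54/100 · 114 = 61.56.
Cumulative frequencies: 16, 34, 52, 70, 81, 103, 114.
Observation 61.56 falls in the class 100 – <125.
L = 100, CF = 52, f = 18, h = 25.
P54 = 100 + ((61.56 − 52)/18)·25 = 100 + 13.2778 = 113.278.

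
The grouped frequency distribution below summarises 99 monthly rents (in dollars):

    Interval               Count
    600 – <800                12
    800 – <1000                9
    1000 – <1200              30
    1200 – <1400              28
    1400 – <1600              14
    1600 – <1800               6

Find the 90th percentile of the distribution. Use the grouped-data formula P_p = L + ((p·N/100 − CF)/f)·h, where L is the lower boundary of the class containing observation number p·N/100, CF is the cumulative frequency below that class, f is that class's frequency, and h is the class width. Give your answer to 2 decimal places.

N = 99; target position k = 90/100 · 99 = 89.1.
Cumulative frequencies: 12, 21, 51, 79, 93, 99.
Observation 89.1 falls in the class 1400 – <1600.
L = 1400, CF = 79, f = 14, h = 200.
P90 = 1400 + ((89.1 − 79)/14)·200 = 1400 + 144.286 = 1544.29.

1544.29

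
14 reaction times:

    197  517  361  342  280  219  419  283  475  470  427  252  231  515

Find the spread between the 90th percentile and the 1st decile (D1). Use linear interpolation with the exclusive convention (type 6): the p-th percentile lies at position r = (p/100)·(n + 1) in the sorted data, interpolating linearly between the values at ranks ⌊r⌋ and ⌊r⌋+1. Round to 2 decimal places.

Sorted: 197, 219, 231, 252, 280, 283, 342, 361, 419, 427, 470, 475, 515, 517.
n = 14.
P10: r = 1.5; ranks 1–2 are 197, 219; interpolating gives 208.
P90: r = 13.5; ranks 13–14 are 515, 517; interpolating gives 516.
Difference: 516 − 208 = 308.

308.00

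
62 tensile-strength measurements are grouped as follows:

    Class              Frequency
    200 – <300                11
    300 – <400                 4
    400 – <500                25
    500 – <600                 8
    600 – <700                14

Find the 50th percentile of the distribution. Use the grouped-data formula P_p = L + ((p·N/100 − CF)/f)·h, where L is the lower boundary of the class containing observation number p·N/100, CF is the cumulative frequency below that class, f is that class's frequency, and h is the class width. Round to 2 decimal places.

N = 62; target position k = 50/100 · 62 = 31.
Cumulative frequencies: 11, 15, 40, 48, 62.
Observation 31 falls in the class 400 – <500.
L = 400, CF = 15, f = 25, h = 100.
P50 = 400 + ((31 − 15)/25)·100 = 400 + 64 = 464.

464.00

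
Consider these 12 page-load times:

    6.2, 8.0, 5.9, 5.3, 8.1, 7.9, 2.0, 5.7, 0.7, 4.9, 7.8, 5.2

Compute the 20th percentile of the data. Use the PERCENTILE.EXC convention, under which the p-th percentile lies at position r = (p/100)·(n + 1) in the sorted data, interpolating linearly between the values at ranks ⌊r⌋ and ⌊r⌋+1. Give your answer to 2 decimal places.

Sorted: 0.7, 2.0, 4.9, 5.2, 5.3, 5.7, 5.9, 6.2, 7.8, 7.9, 8.0, 8.1.
n = 12.
r = (20/100)·(12 + 1) = 2.6.
Rank 2 is 2.0 and rank 3 is 4.9.
Interpolate: 2.0 + 0.6·(4.9 − 2.0) = 2.0 + 0.6·2.9 = 3.74.

3.74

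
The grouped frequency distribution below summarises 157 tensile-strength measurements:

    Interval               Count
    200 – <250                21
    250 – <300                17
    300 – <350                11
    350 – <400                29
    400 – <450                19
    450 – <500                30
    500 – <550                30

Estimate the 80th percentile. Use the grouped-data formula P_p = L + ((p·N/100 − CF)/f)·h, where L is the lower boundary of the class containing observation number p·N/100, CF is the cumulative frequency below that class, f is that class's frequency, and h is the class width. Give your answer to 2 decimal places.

497.67

N = 157; target position k = 80/100 · 157 = 125.6.
Cumulative frequencies: 21, 38, 49, 78, 97, 127, 157.
Observation 125.6 falls in the class 450 – <500.
L = 450, CF = 97, f = 30, h = 50.
P80 = 450 + ((125.6 − 97)/30)·50 = 450 + 47.6667 = 497.667.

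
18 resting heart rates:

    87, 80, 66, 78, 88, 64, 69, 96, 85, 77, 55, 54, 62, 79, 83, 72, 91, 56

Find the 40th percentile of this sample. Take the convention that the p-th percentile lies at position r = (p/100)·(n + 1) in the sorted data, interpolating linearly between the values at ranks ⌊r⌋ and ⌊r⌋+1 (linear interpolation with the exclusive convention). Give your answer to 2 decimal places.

70.80

Sorted: 54, 55, 56, 62, 64, 66, 69, 72, 77, 78, 79, 80, 83, 85, 87, 88, 91, 96.
n = 18.
r = (40/100)·(18 + 1) = 7.6.
Rank 7 is 69 and rank 8 is 72.
Interpolate: 69 + 0.6·(72 − 69) = 69 + 0.6·3 = 70.8.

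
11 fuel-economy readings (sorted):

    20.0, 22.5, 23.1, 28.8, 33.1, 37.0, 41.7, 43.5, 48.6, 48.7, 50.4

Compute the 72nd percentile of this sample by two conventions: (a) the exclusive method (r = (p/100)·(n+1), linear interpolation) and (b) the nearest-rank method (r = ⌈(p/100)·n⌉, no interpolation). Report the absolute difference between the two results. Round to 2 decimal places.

n = 11.
(a) r = 8.64; between ranks 8 (43.5) and 9 (48.6): 46.764.
(b) the nearest-rank method: rank 8 → 43.5.
|46.764 − 43.5| = 3.264.

3.26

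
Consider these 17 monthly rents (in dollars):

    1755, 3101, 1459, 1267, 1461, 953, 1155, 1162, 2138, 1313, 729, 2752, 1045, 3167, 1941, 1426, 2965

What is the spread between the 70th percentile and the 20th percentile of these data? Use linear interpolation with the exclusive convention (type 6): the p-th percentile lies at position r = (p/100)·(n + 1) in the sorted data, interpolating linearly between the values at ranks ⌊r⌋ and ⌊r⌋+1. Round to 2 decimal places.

Sorted: 729, 953, 1045, 1155, 1162, 1267, 1313, 1426, 1459, 1461, 1755, 1941, 2138, 2752, 2965, 3101, 3167.
n = 17.
P20: r = 3.6; ranks 3–4 are 1045, 1155; interpolating gives 1111.
P70: r = 12.6; ranks 12–13 are 1941, 2138; interpolating gives 2059.2.
Difference: 2059.2 − 1111 = 948.2.

948.20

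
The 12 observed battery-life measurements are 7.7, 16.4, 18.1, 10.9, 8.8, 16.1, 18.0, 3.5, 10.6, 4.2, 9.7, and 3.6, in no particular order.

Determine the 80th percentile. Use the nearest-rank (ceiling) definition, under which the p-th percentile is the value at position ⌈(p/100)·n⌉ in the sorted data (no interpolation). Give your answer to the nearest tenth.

16.4

Sorted: 3.5, 3.6, 4.2, 7.7, 8.8, 9.7, 10.6, 10.9, 16.1, 16.4, 18.0, 18.1.
n = 12.
Position = ⌈80/100 · 12⌉ = ⌈9.6⌉ = 10.
The value at rank 10 is 16.4.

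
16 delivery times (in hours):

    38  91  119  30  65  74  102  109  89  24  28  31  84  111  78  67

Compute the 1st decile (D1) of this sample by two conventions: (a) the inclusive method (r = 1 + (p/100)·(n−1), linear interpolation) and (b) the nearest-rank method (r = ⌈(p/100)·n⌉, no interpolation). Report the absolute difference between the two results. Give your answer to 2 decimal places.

Sorted: 24, 28, 30, 31, 38, 65, 67, 74, 78, 84, 89, 91, 102, 109, 111, 119.
n = 16.
(a) r = 2.5; between ranks 2 (28) and 3 (30): 29.
(b) the nearest-rank method: rank 2 → 28.
|29 − 28| = 1.

1.00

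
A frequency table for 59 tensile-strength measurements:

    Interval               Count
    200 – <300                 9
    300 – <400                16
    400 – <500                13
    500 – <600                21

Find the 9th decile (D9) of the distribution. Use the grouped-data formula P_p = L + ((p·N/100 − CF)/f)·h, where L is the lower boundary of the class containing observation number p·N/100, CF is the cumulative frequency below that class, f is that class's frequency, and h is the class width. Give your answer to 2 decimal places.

571.90

N = 59; target position k = 90/100 · 59 = 53.1.
Cumulative frequencies: 9, 25, 38, 59.
Observation 53.1 falls in the class 500 – <600.
L = 500, CF = 38, f = 21, h = 100.
P90 = 500 + ((53.1 − 38)/21)·100 = 500 + 71.9048 = 571.905.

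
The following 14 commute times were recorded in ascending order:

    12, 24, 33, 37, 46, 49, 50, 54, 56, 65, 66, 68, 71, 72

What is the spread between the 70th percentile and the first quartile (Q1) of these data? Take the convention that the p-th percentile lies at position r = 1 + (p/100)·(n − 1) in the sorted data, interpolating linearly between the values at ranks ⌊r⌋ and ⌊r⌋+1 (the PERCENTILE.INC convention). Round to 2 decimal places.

25.85

n = 14.
P25: r = 4.25; ranks 4–5 are 37, 46; interpolating gives 39.25.
P70: r = 10.1; ranks 10–11 are 65, 66; interpolating gives 65.1.
Difference: 65.1 − 39.25 = 25.85.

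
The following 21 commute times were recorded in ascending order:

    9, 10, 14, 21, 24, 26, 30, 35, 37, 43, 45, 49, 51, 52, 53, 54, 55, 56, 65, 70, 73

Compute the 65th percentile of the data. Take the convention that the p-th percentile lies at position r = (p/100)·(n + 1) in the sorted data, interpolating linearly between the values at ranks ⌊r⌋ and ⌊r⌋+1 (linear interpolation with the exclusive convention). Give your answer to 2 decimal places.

52.30

n = 21.
r = (65/100)·(21 + 1) = 14.3.
Rank 14 is 52 and rank 15 is 53.
Interpolate: 52 + 0.3·(53 − 52) = 52 + 0.3·1 = 52.3.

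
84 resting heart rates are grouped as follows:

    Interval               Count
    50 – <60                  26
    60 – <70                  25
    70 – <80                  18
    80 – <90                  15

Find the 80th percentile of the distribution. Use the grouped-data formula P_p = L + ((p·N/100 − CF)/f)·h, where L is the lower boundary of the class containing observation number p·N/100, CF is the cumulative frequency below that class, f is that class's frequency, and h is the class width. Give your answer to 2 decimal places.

N = 84; target position k = 80/100 · 84 = 67.2.
Cumulative frequencies: 26, 51, 69, 84.
Observation 67.2 falls in the class 70 – <80.
L = 70, CF = 51, f = 18, h = 10.
P80 = 70 + ((67.2 − 51)/18)·10 = 70 + 9 = 79.

79.00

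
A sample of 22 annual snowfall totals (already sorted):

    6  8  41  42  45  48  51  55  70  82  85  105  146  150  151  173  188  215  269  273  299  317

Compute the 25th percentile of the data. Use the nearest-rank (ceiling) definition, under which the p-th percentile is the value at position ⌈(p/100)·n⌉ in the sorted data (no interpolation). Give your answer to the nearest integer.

48

n = 22.
Position = ⌈25/100 · 22⌉ = ⌈5.5⌉ = 6.
The value at rank 6 is 48.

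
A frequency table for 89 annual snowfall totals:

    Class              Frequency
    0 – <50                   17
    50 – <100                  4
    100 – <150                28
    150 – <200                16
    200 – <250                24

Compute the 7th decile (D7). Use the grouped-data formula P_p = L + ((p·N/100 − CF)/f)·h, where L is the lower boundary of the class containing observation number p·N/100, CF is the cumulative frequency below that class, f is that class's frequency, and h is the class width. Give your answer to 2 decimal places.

191.56

N = 89; target position k = 70/100 · 89 = 62.3.
Cumulative frequencies: 17, 21, 49, 65, 89.
Observation 62.3 falls in the class 150 – <200.
L = 150, CF = 49, f = 16, h = 50.
P70 = 150 + ((62.3 − 49)/16)·50 = 150 + 41.5625 = 191.562.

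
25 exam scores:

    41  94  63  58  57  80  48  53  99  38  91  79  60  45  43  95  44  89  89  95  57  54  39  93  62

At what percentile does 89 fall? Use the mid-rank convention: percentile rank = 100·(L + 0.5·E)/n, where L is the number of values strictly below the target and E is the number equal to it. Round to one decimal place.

72.0

Sorted: 38, 39, 41, 43, 44, 45, 48, 53, 54, 57, 57, 58, 60, 62, 63, 79, 80, 89, 89, 91, 93, 94, 95, 95, 99.
Count below 89: L = 17; count equal: E = 2; n = 25.
Percentile rank = 100·(17 + 0.5·2)/25 = 100·18/25 = 72.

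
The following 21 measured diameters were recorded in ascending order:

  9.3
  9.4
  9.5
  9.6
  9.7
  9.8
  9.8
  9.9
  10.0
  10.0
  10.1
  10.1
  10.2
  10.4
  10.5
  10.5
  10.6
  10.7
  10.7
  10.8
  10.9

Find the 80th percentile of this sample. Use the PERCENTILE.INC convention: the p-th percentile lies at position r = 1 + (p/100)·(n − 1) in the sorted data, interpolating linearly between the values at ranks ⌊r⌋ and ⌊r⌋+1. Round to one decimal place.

n = 21.
r = 1 + (80/100)·(21 − 1) = 1 + 16 = 17.
r is an integer, so P80 is the value at rank 17: 10.6.

10.6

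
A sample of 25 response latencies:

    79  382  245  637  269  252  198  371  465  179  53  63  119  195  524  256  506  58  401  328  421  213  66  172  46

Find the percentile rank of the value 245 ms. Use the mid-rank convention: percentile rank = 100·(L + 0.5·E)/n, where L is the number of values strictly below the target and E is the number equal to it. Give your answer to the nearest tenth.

Sorted: 46, 53, 58, 63, 66, 79, 119, 172, 179, 195, 198, 213, 245, 252, 256, 269, 328, 371, 382, 401, 421, 465, 506, 524, 637.
Count below 245: L = 12; count equal: E = 1; n = 25.
Percentile rank = 100·(12 + 0.5·1)/25 = 100·12.5/25 = 50.

50.0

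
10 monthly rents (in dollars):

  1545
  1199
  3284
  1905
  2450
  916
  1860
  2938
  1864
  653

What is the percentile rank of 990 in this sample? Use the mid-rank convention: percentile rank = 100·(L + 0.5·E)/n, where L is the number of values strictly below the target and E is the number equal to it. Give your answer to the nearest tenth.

Sorted: 653, 916, 1199, 1545, 1860, 1864, 1905, 2450, 2938, 3284.
Count below 990: L = 2; count equal: E = 0; n = 10.
Percentile rank = 100·(2 + 0.5·0)/10 = 100·2/10 = 20.

20.0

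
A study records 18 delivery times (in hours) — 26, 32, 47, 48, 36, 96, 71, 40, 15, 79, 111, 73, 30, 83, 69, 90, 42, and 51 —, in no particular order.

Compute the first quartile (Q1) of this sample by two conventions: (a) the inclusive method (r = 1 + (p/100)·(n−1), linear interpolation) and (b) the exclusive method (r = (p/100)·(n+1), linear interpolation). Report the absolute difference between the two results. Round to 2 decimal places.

Sorted: 15, 26, 30, 32, 36, 40, 42, 47, 48, 51, 69, 71, 73, 79, 83, 90, 96, 111.
n = 18.
(a) r = 5.25; between ranks 5 (36) and 6 (40): 37.
(b) r = 4.75; between ranks 4 (32) and 5 (36): 35.
|37 − 35| = 2.

2.00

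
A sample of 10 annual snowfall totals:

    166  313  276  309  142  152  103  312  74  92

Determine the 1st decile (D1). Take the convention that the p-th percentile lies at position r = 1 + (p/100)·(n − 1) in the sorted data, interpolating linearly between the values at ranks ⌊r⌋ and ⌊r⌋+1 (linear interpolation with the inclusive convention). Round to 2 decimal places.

Sorted: 74, 92, 103, 142, 152, 166, 276, 309, 312, 313.
n = 10.
r = 1 + (10/100)·(10 − 1) = 1 + 0.9 = 1.9.
Rank 1 is 74 and rank 2 is 92.
Interpolate: 74 + 0.9·(92 − 74) = 74 + 0.9·18 = 90.2.

90.20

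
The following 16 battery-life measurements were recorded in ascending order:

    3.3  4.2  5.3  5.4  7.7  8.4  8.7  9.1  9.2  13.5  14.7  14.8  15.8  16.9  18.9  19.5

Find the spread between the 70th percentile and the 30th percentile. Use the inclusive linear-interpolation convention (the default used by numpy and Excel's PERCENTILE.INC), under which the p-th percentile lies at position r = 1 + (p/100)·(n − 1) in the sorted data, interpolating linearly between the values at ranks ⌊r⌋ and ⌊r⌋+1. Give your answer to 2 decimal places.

6.70

n = 16.
P30: r = 5.5; ranks 5–6 are 7.7, 8.4; interpolating gives 8.05.
P70: r = 11.5; ranks 11–12 are 14.7, 14.8; interpolating gives 14.75.
Difference: 14.75 − 8.05 = 6.7.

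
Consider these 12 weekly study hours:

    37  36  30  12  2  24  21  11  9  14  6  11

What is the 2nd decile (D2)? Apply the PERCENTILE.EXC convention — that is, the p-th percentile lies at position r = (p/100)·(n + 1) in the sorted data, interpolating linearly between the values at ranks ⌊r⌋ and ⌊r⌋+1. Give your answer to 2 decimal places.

Sorted: 2, 6, 9, 11, 11, 12, 14, 21, 24, 30, 36, 37.
n = 12.
r = (20/100)·(12 + 1) = 2.6.
Rank 2 is 6 and rank 3 is 9.
Interpolate: 6 + 0.6·(9 − 6) = 6 + 0.6·3 = 7.8.

7.80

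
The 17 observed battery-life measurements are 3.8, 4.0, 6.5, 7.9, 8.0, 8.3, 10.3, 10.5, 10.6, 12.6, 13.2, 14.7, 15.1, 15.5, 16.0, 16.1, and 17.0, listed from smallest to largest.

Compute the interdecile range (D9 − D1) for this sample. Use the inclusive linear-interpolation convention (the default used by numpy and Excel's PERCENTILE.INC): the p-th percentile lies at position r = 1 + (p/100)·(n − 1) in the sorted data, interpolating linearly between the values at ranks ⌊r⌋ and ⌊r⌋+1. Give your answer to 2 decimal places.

10.54

n = 17.
P10: r = 2.6; ranks 2–3 are 4.0, 6.5; interpolating gives 5.5.
P90: r = 15.4; ranks 15–16 are 16.0, 16.1; interpolating gives 16.04.
Difference: 16.04 − 5.5 = 10.54.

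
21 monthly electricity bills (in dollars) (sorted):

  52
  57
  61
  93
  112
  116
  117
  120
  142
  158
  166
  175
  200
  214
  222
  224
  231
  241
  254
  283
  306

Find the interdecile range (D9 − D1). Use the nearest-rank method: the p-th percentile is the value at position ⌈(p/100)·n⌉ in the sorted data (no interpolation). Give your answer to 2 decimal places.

n = 21.
P10: rank ⌈10/100·21⌉ = 3 → 61.
P90: rank ⌈90/100·21⌉ = 19 → 254.
Difference: 254 − 61 = 193.

193.00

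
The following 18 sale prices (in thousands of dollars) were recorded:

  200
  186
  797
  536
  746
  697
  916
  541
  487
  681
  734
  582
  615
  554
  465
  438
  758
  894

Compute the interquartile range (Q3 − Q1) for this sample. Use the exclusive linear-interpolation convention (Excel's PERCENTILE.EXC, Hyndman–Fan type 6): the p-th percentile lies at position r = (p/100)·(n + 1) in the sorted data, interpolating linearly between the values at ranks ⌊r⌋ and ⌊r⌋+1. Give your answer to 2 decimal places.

267.50

Sorted: 186, 200, 438, 465, 487, 536, 541, 554, 582, 615, 681, 697, 734, 746, 758, 797, 894, 916.
n = 18.
P25: r = 4.75; ranks 4–5 are 465, 487; interpolating gives 481.5.
P75: r = 14.25; ranks 14–15 are 746, 758; interpolating gives 749.
Difference: 749 − 481.5 = 267.5.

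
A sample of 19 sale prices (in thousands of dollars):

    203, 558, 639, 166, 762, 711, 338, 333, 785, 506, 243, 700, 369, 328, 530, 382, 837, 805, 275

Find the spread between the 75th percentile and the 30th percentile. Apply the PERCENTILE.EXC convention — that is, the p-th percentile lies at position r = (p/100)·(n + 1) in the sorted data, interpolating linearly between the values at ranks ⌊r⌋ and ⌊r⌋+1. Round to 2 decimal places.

378.00

Sorted: 166, 203, 243, 275, 328, 333, 338, 369, 382, 506, 530, 558, 639, 700, 711, 762, 785, 805, 837.
n = 19.
P30: r = 6 (integer) → 333.
P75: r = 15 (integer) → 711.
Difference: 711 − 333 = 378.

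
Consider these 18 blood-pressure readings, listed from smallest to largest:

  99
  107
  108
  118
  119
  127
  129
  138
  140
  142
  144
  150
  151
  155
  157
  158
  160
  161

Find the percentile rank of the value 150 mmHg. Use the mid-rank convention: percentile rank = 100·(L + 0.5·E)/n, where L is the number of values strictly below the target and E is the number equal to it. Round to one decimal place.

63.9

Count below 150: L = 11; count equal: E = 1; n = 18.
Percentile rank = 100·(11 + 0.5·1)/18 = 100·11.5/18 = 63.89.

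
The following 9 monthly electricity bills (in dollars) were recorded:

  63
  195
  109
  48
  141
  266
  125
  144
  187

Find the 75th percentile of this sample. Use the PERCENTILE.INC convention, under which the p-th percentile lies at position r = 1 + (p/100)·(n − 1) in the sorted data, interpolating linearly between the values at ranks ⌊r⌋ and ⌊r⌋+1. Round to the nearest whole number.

187

Sorted: 48, 63, 109, 125, 141, 144, 187, 195, 266.
n = 9.
r = 1 + (75/100)·(9 − 1) = 1 + 6 = 7.
r is an integer, so P75 is the value at rank 7: 187.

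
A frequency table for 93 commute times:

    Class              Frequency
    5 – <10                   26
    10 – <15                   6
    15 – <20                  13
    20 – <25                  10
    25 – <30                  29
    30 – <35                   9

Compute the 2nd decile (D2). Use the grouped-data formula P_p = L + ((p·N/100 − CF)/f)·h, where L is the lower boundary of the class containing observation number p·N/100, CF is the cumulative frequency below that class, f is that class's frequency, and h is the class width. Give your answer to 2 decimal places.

N = 93; target position k = 20/100 · 93 = 18.6.
Cumulative frequencies: 26, 32, 45, 55, 84, 93.
Observation 18.6 falls in the class 5 – <10.
L = 5, CF = 0, f = 26, h = 5.
P20 = 5 + ((18.6 − 0)/26)·5 = 5 + 3.57692 = 8.57692.

8.58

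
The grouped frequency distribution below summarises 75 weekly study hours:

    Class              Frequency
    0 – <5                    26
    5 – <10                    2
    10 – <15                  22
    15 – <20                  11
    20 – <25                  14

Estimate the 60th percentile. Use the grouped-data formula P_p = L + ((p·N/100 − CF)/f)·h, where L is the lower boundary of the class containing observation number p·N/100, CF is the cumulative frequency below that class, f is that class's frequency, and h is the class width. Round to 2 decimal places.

N = 75; target position k = 60/100 · 75 = 45.
Cumulative frequencies: 26, 28, 50, 61, 75.
Observation 45 falls in the class 10 – <15.
L = 10, CF = 28, f = 22, h = 5.
P60 = 10 + ((45 − 28)/22)·5 = 10 + 3.86364 = 13.8636.

13.86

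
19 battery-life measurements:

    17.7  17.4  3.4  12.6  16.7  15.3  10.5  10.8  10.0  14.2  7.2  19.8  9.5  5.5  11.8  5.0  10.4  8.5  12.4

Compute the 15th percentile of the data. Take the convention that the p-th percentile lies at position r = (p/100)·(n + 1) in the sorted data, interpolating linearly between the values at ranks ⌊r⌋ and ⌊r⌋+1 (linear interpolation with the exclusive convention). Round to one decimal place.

5.5

Sorted: 3.4, 5.0, 5.5, 7.2, 8.5, 9.5, 10.0, 10.4, 10.5, 10.8, 11.8, 12.4, 12.6, 14.2, 15.3, 16.7, 17.4, 17.7, 19.8.
n = 19.
r = (15/100)·(19 + 1) = 3.
r is an integer, so P15 is the value at rank 3: 5.5.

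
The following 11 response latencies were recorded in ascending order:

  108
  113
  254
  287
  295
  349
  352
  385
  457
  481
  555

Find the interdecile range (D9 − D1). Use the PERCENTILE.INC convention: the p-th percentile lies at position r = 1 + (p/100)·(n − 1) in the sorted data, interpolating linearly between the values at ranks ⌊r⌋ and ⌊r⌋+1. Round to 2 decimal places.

368.00

n = 11.
P10: r = 2 (integer) → 113.
P90: r = 10 (integer) → 481.
Difference: 481 − 113 = 368.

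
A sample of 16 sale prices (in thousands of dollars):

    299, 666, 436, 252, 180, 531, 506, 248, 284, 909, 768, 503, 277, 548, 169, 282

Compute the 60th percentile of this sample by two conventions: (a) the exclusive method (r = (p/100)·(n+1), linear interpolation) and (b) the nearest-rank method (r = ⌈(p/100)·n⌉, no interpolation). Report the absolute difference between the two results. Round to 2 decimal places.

0.60

Sorted: 169, 180, 248, 252, 277, 282, 284, 299, 436, 503, 506, 531, 548, 666, 768, 909.
n = 16.
(a) r = 10.2; between ranks 10 (503) and 11 (506): 503.6.
(b) the nearest-rank method: rank 10 → 503.
|503.6 − 503| = 0.6.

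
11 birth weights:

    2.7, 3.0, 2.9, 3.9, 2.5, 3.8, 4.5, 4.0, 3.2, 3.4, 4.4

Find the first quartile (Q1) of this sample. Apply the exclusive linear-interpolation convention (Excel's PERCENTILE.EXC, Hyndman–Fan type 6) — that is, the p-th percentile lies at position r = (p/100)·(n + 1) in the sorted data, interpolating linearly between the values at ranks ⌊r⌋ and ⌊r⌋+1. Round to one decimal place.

Sorted: 2.5, 2.7, 2.9, 3.0, 3.2, 3.4, 3.8, 3.9, 4.0, 4.4, 4.5.
n = 11.
r = (25/100)·(11 + 1) = 3.
r is an integer, so P25 is the value at rank 3: 2.9.

2.9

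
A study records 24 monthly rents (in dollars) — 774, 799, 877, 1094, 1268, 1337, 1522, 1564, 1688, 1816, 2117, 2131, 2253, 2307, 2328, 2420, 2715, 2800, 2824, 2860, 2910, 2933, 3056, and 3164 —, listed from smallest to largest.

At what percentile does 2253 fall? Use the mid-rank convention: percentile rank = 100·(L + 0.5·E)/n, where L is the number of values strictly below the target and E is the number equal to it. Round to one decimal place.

Count below 2253: L = 12; count equal: E = 1; n = 24.
Percentile rank = 100·(12 + 0.5·1)/24 = 100·12.5/24 = 52.08.

52.1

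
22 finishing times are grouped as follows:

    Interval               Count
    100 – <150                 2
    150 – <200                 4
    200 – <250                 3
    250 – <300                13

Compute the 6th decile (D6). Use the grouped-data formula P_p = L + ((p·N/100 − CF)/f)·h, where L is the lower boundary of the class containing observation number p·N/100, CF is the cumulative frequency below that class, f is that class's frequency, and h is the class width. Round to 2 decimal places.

N = 22; target position k = 60/100 · 22 = 13.2.
Cumulative frequencies: 2, 6, 9, 22.
Observation 13.2 falls in the class 250 – <300.
L = 250, CF = 9, f = 13, h = 50.
P60 = 250 + ((13.2 − 9)/13)·50 = 250 + 16.1538 = 266.154.

266.15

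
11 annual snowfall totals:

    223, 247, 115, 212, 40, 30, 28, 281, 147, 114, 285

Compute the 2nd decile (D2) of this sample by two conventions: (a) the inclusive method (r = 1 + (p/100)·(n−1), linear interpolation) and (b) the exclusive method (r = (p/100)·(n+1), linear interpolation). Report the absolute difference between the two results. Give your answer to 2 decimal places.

6.00

Sorted: 28, 30, 40, 114, 115, 147, 212, 223, 247, 281, 285.
n = 11.
(a) r = 3 → value at rank 3 = 40.
(b) r = 2.4; between ranks 2 (30) and 3 (40): 34.
|40 − 34| = 6.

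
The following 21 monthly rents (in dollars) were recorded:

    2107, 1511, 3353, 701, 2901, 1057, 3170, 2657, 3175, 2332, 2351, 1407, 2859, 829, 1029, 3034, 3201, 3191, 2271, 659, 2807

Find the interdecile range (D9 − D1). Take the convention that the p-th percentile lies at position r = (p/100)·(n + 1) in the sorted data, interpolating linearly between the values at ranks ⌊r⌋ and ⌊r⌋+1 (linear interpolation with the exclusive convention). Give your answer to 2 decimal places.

Sorted: 659, 701, 829, 1029, 1057, 1407, 1511, 2107, 2271, 2332, 2351, 2657, 2807, 2859, 2901, 3034, 3170, 3175, 3191, 3201, 3353.
n = 21.
P10: r = 2.2; ranks 2–3 are 701, 829; interpolating gives 726.6.
P90: r = 19.8; ranks 19–20 are 3191, 3201; interpolating gives 3199.
Difference: 3199 − 726.6 = 2472.4.

2472.40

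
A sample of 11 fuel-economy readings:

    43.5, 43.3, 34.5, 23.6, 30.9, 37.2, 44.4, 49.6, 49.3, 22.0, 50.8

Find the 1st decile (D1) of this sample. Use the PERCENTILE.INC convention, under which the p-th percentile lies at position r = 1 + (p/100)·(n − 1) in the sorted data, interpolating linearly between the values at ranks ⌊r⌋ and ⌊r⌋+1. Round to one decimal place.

Sorted: 22.0, 23.6, 30.9, 34.5, 37.2, 43.3, 43.5, 44.4, 49.3, 49.6, 50.8.
n = 11.
r = 1 + (10/100)·(11 − 1) = 1 + 1 = 2.
r is an integer, so P10 is the value at rank 2: 23.6.

23.6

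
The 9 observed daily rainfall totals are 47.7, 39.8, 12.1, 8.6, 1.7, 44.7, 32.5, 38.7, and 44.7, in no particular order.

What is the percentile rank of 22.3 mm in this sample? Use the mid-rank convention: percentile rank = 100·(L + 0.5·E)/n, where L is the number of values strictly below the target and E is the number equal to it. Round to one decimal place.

33.3

Sorted: 1.7, 8.6, 12.1, 32.5, 38.7, 39.8, 44.7, 44.7, 47.7.
Count below 22.3: L = 3; count equal: E = 0; n = 9.
Percentile rank = 100·(3 + 0.5·0)/9 = 100·3/9 = 33.33.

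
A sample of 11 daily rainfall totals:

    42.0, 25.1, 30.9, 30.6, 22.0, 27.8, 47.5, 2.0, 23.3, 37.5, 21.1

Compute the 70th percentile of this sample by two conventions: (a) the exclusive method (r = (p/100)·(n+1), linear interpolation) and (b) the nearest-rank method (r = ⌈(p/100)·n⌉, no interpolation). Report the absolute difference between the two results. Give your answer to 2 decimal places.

Sorted: 2.0, 21.1, 22.0, 23.3, 25.1, 27.8, 30.6, 30.9, 37.5, 42.0, 47.5.
n = 11.
(a) r = 8.4; between ranks 8 (30.9) and 9 (37.5): 33.54.
(b) the nearest-rank method: rank 8 → 30.9.
|33.54 − 30.9| = 2.64.

2.64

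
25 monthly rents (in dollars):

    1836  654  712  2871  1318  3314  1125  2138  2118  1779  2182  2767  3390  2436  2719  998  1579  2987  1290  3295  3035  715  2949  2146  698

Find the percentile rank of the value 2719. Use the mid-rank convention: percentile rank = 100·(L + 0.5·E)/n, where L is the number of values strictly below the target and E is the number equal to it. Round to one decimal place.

Sorted: 654, 698, 712, 715, 998, 1125, 1290, 1318, 1579, 1779, 1836, 2118, 2138, 2146, 2182, 2436, 2719, 2767, 2871, 2949, 2987, 3035, 3295, 3314, 3390.
Count below 2719: L = 16; count equal: E = 1; n = 25.
Percentile rank = 100·(16 + 0.5·1)/25 = 100·16.5/25 = 66.

66.0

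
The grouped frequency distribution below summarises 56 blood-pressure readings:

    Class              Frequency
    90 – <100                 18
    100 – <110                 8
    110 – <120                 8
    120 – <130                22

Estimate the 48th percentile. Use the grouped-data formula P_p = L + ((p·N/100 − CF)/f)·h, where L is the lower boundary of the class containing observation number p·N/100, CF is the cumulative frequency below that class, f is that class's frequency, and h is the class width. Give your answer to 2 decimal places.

N = 56; target position k = 48/100 · 56 = 26.88.
Cumulative frequencies: 18, 26, 34, 56.
Observation 26.88 falls in the class 110 – <120.
L = 110, CF = 26, f = 8, h = 10.
P48 = 110 + ((26.88 − 26)/8)·10 = 110 + 1.1 = 111.1.

111.10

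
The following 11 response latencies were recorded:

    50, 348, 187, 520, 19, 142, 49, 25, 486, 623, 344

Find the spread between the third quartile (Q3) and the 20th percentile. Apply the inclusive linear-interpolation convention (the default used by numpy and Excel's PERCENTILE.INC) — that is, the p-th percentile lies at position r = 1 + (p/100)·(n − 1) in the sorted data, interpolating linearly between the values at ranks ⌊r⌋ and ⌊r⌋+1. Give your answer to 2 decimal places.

368.00

Sorted: 19, 25, 49, 50, 142, 187, 344, 348, 486, 520, 623.
n = 11.
P20: r = 3 (integer) → 49.
P75: r = 8.5; ranks 8–9 are 348, 486; interpolating gives 417.
Difference: 417 − 49 = 368.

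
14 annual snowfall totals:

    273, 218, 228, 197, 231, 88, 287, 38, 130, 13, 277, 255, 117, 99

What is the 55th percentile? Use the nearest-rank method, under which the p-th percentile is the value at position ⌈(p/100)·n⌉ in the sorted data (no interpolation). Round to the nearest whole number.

218

Sorted: 13, 38, 88, 99, 117, 130, 197, 218, 228, 231, 255, 273, 277, 287.
n = 14.
Position = ⌈55/100 · 14⌉ = ⌈7.7⌉ = 8.
The value at rank 8 is 218.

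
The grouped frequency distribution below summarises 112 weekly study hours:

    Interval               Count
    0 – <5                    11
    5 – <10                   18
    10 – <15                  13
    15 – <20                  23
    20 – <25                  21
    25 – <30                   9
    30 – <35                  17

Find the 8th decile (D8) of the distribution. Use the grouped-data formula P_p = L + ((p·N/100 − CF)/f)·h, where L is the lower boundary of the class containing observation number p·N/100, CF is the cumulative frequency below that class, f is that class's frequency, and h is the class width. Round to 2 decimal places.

27.00

N = 112; target position k = 80/100 · 112 = 89.6.
Cumulative frequencies: 11, 29, 42, 65, 86, 95, 112.
Observation 89.6 falls in the class 25 – <30.
L = 25, CF = 86, f = 9, h = 5.
P80 = 25 + ((89.6 − 86)/9)·5 = 25 + 2 = 27.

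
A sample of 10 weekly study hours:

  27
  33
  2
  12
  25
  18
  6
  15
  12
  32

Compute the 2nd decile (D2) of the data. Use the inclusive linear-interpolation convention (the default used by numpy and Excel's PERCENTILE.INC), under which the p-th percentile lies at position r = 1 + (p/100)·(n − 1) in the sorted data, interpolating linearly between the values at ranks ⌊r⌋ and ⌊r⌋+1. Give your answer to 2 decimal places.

Sorted: 2, 6, 12, 12, 15, 18, 25, 27, 32, 33.
n = 10.
r = 1 + (20/100)·(10 − 1) = 1 + 1.8 = 2.8.
Rank 2 is 6 and rank 3 is 12.
Interpolate: 6 + 0.8·(12 − 6) = 6 + 0.8·6 = 10.8.

10.80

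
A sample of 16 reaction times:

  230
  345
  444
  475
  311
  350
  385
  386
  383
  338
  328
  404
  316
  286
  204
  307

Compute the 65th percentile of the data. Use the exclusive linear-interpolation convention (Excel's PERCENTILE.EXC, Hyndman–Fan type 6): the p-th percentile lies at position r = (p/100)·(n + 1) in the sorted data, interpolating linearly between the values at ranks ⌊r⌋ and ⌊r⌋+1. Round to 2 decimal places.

Sorted: 204, 230, 286, 307, 311, 316, 328, 338, 345, 350, 383, 385, 386, 404, 444, 475.
n = 16.
r = (65/100)·(16 + 1) = 11.05.
Rank 11 is 383 and rank 12 is 385.
Interpolate: 383 + 0.05·(385 − 383) = 383 + 0.05·2 = 383.1.

383.10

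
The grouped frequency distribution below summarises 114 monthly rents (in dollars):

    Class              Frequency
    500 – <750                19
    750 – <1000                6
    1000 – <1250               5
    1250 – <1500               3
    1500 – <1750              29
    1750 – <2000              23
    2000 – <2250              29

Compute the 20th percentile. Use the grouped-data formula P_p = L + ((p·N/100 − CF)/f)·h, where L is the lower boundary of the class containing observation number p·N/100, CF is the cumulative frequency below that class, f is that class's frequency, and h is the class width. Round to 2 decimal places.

N = 114; target position k = 20/100 · 114 = 22.8.
Cumulative frequencies: 19, 25, 30, 33, 62, 85, 114.
Observation 22.8 falls in the class 750 – <1000.
L = 750, CF = 19, f = 6, h = 250.
P20 = 750 + ((22.8 − 19)/6)·250 = 750 + 158.333 = 908.333.

908.33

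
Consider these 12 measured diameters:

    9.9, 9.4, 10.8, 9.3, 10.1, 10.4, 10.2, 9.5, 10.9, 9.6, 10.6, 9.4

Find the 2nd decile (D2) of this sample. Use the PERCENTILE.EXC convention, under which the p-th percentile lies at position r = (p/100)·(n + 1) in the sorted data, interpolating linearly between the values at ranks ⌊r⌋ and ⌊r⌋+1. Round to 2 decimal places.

Sorted: 9.3, 9.4, 9.4, 9.5, 9.6, 9.9, 10.1, 10.2, 10.4, 10.6, 10.8, 10.9.
n = 12.
r = (20/100)·(12 + 1) = 2.6.
Rank 2 is 9.4 and rank 3 is 9.4.
Interpolate: 9.4 + 0.6·(9.4 − 9.4) = 9.4 + 0.6·0 = 9.4.

9.40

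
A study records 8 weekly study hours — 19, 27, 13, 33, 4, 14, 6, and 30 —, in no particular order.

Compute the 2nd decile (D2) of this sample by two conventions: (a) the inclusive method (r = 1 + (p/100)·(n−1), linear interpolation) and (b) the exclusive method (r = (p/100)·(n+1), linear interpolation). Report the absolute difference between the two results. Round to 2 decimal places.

3.20

Sorted: 4, 6, 13, 14, 19, 27, 30, 33.
n = 8.
(a) r = 2.4; between ranks 2 (6) and 3 (13): 8.8.
(b) r = 1.8; between ranks 1 (4) and 2 (6): 5.6.
|8.8 − 5.6| = 3.2.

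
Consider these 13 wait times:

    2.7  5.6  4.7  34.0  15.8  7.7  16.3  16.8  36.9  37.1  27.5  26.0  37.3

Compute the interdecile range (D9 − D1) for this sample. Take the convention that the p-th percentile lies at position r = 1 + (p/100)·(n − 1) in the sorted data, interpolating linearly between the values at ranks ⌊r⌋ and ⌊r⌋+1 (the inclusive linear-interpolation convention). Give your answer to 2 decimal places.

32.18

Sorted: 2.7, 4.7, 5.6, 7.7, 15.8, 16.3, 16.8, 26.0, 27.5, 34.0, 36.9, 37.1, 37.3.
n = 13.
P10: r = 2.2; ranks 2–3 are 4.7, 5.6; interpolating gives 4.88.
P90: r = 11.8; ranks 11–12 are 36.9, 37.1; interpolating gives 37.06.
Difference: 37.06 − 4.88 = 32.18.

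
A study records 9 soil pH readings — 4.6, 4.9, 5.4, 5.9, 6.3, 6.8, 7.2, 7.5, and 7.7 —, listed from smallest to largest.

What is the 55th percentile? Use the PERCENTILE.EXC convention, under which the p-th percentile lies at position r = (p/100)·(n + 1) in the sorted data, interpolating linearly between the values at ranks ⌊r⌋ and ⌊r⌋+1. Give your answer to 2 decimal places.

n = 9.
r = (55/100)·(9 + 1) = 5.5.
Rank 5 is 6.3 and rank 6 is 6.8.
Interpolate: 6.3 + 0.5·(6.8 − 6.3) = 6.3 + 0.5·0.5 = 6.55.

6.55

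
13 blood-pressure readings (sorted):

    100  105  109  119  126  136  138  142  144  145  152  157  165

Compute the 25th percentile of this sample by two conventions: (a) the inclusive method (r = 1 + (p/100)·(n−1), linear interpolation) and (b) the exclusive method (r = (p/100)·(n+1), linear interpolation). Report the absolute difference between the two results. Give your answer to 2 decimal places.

5.00

n = 13.
(a) r = 4 → value at rank 4 = 119.
(b) r = 3.5; between ranks 3 (109) and 4 (119): 114.
|119 − 114| = 5.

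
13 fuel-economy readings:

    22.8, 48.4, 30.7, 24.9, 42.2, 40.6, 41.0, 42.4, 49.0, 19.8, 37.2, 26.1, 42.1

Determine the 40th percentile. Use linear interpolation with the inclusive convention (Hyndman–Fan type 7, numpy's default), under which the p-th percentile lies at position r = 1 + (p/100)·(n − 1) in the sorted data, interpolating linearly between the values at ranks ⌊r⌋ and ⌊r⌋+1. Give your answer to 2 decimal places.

35.90

Sorted: 19.8, 22.8, 24.9, 26.1, 30.7, 37.2, 40.6, 41.0, 42.1, 42.2, 42.4, 48.4, 49.0.
n = 13.
r = 1 + (40/100)·(13 − 1) = 1 + 4.8 = 5.8.
Rank 5 is 30.7 and rank 6 is 37.2.
Interpolate: 30.7 + 0.8·(37.2 − 30.7) = 30.7 + 0.8·6.5 = 35.9.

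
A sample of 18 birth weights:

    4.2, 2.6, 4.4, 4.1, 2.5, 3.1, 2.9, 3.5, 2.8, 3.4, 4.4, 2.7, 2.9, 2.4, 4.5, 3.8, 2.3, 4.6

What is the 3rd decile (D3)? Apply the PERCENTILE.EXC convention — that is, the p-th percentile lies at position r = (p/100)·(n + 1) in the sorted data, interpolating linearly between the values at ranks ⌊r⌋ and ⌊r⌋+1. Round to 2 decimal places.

2.77

Sorted: 2.3, 2.4, 2.5, 2.6, 2.7, 2.8, 2.9, 2.9, 3.1, 3.4, 3.5, 3.8, 4.1, 4.2, 4.4, 4.4, 4.5, 4.6.
n = 18.
r = (30/100)·(18 + 1) = 5.7.
Rank 5 is 2.7 and rank 6 is 2.8.
Interpolate: 2.7 + 0.7·(2.8 − 2.7) = 2.7 + 0.7·0.1 = 2.77.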